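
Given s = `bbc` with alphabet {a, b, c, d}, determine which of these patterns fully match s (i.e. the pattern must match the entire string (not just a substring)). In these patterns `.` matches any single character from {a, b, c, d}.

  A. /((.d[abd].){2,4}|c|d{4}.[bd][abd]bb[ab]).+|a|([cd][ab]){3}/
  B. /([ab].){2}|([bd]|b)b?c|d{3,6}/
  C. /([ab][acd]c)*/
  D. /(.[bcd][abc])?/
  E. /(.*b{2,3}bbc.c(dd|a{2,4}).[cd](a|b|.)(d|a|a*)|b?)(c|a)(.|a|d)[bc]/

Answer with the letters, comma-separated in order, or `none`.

B, D

A → no match
B → match
C → no match
D → match
E → no match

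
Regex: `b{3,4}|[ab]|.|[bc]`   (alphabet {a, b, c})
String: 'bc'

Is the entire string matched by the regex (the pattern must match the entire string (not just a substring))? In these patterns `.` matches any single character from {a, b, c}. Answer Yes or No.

No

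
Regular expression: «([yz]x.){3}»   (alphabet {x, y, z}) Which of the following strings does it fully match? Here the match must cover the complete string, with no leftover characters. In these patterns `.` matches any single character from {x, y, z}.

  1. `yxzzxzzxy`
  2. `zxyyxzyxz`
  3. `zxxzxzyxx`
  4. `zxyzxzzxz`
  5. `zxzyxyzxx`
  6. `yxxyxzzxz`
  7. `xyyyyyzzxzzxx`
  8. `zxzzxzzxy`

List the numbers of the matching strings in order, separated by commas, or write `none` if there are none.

1, 2, 3, 4, 5, 6, 8

1 → match
2 → match
3 → match
4 → match
5 → match
6 → match
7 → no match
8 → match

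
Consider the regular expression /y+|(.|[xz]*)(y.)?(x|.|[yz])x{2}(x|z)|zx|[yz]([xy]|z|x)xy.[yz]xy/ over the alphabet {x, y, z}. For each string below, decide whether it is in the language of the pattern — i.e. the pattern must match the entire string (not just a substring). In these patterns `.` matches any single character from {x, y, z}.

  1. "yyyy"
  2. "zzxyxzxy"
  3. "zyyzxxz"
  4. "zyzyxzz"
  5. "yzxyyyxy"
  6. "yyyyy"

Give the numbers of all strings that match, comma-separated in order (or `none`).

1 → match
2 → match
3 → match
4 → no match
5 → match
6 → match

1, 2, 3, 5, 6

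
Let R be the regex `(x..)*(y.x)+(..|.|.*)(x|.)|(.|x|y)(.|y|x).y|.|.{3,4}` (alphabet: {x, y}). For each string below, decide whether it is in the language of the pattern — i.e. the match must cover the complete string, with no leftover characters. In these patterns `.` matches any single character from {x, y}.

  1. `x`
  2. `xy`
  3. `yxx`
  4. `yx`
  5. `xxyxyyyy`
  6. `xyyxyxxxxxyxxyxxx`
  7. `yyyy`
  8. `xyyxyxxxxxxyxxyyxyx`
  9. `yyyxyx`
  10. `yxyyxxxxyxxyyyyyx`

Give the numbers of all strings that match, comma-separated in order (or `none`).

1 → match
2 → no match
3 → match
4 → no match
5 → no match
6 → no match
7 → match
8 → no match
9 → no match
10 → no match

1, 3, 7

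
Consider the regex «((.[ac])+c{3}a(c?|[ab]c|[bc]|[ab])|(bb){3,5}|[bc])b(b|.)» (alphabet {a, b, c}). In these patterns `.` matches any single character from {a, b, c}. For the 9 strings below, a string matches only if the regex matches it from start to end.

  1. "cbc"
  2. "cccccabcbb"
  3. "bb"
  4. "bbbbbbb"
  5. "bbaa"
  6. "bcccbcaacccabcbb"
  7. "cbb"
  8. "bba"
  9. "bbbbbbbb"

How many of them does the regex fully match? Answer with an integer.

6

1 → match
2 → match
3 → no match
4 → no match
5 → no match
6 → match
7 → match
8 → match
9 → match
Total matched: 6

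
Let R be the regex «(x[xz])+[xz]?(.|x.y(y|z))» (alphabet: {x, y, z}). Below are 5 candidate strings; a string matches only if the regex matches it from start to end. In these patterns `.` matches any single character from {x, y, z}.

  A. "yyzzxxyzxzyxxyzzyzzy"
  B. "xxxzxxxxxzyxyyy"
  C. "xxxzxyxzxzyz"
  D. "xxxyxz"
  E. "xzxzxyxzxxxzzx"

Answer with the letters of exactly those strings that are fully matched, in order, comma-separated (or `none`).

none

A → no match — must start with "x"
B → no match
C → no match
D → no match
E → no match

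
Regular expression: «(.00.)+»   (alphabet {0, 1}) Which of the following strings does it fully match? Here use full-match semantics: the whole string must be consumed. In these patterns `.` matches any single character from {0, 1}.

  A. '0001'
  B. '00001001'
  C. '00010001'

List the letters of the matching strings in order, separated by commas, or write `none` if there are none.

A → match
B → match
C → match

A, B, C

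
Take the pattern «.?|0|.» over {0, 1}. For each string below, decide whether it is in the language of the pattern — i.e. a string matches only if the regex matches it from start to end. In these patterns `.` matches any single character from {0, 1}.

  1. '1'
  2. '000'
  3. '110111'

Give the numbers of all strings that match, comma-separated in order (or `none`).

1

1 → match
2 → no match
3 → no match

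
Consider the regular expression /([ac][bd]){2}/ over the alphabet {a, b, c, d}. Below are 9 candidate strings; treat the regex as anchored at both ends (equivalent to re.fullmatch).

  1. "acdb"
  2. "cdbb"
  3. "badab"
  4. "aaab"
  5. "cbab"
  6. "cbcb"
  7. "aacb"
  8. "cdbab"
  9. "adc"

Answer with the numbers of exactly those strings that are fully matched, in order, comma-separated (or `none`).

1. "acdb" → no match
2. "cdbb" → no match
3. "badab" → no match
4. "aaab" → no match
5. "cbab" → match
6. "cbcb" → match
7. "aacb" → no match
8. "cdbab" → no match
9. "adc" → no match

5, 6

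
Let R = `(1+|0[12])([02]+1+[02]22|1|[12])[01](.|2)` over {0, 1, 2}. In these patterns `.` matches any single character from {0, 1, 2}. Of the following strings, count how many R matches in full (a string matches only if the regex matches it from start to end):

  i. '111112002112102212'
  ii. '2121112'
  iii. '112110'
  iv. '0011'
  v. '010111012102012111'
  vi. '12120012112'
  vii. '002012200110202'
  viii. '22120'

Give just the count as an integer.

i → no match
ii. '2121112' → no match
iii. '112110' → no match
iv. '0011' → no match
v → no match
vi. '12120012112' → no match
vii → no match
viii. '22120' → no match
Total matched: 0

0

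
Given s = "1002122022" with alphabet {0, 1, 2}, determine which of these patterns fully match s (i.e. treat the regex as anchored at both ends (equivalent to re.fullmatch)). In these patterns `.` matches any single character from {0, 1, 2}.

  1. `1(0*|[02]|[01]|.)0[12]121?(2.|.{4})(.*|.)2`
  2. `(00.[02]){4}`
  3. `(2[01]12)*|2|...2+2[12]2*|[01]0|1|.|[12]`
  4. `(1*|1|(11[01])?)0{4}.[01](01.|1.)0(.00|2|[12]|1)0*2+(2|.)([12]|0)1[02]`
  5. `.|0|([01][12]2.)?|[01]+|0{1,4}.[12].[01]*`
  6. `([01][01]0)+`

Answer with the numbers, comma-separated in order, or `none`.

1 → match
2 → no match — must start with "00"
3 → no match
4 → no match
5 → no match
6 → no match — must end with "0"

1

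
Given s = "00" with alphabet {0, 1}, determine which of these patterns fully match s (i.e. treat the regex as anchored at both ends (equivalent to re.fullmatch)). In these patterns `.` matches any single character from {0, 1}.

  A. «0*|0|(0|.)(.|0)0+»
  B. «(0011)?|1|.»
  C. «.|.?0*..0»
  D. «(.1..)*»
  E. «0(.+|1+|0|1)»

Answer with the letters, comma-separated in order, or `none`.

A → match
B → no match
C → no match
D → no match
E → match

A, E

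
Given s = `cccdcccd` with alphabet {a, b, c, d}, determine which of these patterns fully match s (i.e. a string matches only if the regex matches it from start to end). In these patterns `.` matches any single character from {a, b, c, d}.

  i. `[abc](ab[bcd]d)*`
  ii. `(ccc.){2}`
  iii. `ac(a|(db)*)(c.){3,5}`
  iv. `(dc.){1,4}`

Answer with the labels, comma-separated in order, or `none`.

i → no match
ii → match
iii → no match — must start with `ac`
iv → no match — must start with `dc`

ii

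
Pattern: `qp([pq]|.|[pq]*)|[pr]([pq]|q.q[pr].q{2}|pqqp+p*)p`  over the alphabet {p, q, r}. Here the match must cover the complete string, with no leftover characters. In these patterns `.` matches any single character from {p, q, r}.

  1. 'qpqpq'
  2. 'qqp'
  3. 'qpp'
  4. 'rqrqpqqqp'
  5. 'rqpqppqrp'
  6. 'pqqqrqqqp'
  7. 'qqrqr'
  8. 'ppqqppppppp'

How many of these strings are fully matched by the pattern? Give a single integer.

5

1 → match
2 → no match
3 → match
4 → match
5 → no match
6 → match
7 → no match
8 → match
Total matched: 5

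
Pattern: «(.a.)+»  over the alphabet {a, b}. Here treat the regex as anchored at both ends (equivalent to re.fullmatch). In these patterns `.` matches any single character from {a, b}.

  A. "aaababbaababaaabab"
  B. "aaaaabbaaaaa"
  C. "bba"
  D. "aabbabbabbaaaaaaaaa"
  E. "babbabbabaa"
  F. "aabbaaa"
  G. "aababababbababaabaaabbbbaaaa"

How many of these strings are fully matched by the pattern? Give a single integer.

A → match
B. "aaaaabbaaaaa" → match
C. "bba" → no match
D → no match
E. "babbabbabaa" → no match
F. "aabbaaa" → no match
G → no match
Total matched: 2

2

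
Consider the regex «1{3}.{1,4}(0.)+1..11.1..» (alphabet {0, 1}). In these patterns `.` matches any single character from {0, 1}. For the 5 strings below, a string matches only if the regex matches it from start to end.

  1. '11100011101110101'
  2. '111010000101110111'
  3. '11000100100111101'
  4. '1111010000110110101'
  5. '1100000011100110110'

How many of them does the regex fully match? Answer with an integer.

2

1 → no match
2 → match
3 → no match
4 → match
5 → no match
Total matched: 2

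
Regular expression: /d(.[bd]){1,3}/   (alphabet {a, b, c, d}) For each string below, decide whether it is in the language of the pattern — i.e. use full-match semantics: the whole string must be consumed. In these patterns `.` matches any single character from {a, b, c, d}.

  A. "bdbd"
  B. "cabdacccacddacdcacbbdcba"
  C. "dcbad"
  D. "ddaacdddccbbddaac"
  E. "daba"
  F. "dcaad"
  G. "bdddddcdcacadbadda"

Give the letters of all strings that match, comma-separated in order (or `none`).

C

A → no match — must start with "d"
B → no match — must start with "d"
C → match
D → no match
E → no match
F → no match
G → no match — must start with "d"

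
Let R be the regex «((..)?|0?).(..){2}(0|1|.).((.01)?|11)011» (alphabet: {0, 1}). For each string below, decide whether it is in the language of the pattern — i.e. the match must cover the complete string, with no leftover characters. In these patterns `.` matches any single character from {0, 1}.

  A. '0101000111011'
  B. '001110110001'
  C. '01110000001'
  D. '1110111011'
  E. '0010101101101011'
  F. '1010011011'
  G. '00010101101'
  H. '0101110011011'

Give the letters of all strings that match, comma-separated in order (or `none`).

A, D, F, H

A → match
B → no match — must end with '011'
C → no match — must end with '011'
D → match
E → no match
F → match
G → no match — must end with '011'
H → match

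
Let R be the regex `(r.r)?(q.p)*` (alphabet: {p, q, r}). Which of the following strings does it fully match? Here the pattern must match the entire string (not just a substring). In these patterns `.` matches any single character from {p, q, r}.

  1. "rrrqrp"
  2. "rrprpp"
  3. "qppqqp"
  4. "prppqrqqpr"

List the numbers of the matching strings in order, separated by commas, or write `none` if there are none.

1 → match
2 → no match
3 → match
4 → no match

1, 3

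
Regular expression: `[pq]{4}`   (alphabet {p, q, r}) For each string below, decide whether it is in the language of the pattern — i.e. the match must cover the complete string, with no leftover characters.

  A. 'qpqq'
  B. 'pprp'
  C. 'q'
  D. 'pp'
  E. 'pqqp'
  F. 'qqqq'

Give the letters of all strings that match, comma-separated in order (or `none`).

A → match
B → no match
C → no match
D → no match
E → match
F → match

A, E, F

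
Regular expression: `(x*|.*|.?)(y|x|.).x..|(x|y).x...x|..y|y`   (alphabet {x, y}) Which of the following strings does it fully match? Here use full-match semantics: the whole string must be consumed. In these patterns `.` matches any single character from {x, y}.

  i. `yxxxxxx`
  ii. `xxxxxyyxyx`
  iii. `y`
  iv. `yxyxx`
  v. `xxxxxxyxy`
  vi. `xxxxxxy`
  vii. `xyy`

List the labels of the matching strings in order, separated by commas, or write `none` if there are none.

i, ii, iii, vi, vii

i → match
ii → match
iii → match
iv → no match
v → no match
vi → match
vii → match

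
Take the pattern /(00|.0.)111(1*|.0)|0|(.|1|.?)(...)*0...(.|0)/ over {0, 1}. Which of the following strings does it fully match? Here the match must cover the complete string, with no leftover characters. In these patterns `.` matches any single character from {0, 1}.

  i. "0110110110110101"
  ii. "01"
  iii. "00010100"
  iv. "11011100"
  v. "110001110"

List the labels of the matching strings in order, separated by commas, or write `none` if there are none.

v

i → no match
ii. "01" → no match
iii. "00010100" → no match
iv. "11011100" → no match
v. "110001110" → match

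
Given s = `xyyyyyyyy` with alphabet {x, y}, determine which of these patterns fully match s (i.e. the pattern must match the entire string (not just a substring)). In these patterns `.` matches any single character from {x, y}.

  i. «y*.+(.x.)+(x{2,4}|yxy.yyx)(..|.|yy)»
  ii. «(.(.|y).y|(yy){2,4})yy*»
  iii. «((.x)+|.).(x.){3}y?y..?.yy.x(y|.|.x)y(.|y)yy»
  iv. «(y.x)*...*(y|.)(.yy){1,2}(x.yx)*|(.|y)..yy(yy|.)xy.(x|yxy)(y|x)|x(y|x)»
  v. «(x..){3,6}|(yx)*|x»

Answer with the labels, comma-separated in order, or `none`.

ii, iv

i → no match
ii → match
iii → no match
iv → match
v → no match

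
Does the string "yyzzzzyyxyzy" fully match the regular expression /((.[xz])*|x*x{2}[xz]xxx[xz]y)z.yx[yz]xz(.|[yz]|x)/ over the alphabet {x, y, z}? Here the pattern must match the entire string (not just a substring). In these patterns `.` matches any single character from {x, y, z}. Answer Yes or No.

No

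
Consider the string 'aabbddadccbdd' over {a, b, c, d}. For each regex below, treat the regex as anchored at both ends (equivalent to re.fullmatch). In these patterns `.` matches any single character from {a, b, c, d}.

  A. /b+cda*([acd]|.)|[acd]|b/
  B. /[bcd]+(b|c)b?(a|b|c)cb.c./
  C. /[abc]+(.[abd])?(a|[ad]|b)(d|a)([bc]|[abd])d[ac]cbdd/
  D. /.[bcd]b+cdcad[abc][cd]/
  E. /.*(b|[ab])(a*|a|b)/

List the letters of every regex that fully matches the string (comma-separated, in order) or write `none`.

A → no match
B → no match
C → match
D → no match
E → no match

C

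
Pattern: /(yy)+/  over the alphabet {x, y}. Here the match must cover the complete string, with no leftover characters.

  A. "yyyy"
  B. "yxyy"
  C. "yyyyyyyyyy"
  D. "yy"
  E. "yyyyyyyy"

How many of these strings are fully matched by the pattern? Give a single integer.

4

A. "yyyy" → match
B. "yxyy" → no match — must start with "yy"
C. "yyyyyyyyyy" → match
D. "yy" → match
E. "yyyyyyyy" → match
Total matched: 4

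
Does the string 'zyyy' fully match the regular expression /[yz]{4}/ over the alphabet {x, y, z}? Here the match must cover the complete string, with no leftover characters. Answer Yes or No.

Yes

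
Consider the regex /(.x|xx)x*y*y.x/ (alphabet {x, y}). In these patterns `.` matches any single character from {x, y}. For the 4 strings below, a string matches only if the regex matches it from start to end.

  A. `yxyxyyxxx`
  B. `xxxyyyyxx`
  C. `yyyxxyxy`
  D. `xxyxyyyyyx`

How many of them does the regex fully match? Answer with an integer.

1

A → no match
B → match
C → no match — must end with `x`
D → no match
Total matched: 1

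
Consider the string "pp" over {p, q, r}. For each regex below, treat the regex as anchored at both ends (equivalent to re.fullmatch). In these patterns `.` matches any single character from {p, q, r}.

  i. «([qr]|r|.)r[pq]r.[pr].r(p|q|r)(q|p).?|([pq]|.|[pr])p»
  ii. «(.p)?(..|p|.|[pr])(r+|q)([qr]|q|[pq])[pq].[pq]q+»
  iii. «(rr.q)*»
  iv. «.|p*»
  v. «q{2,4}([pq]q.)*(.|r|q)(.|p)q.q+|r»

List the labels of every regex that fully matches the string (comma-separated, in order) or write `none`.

i, iv

i → match
ii → no match — must end with "q"
iii → no match
iv → match
v → no match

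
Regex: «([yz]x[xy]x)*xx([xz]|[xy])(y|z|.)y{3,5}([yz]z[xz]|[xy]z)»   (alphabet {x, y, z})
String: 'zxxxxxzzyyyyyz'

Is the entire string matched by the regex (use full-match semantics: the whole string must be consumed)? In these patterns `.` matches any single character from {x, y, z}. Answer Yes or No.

Yes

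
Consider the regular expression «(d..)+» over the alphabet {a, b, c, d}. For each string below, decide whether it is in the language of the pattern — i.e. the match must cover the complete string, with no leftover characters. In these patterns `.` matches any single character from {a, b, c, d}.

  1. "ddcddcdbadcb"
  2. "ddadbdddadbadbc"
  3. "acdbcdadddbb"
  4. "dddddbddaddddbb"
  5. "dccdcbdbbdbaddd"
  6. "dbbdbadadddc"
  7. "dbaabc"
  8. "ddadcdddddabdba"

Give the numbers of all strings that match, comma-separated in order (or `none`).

1 → match
2 → match
3 → no match — must start with "d"
4 → match
5 → match
6 → match
7 → no match
8 → match

1, 2, 4, 5, 6, 8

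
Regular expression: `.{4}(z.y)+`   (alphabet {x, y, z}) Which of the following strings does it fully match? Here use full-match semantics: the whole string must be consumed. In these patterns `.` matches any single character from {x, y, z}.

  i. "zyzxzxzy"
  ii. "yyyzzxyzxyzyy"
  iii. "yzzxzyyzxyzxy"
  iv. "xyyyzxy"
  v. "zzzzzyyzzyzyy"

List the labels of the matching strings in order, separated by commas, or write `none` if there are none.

ii, iii, iv, v

i → no match
ii → match
iii → match
iv → match
v → match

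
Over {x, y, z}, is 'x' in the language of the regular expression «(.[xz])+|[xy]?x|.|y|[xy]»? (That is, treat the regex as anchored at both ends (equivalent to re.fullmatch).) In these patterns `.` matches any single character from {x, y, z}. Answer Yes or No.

Yes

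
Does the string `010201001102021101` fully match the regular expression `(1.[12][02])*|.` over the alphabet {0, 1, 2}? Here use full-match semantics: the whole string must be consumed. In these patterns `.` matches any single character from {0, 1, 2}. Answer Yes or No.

No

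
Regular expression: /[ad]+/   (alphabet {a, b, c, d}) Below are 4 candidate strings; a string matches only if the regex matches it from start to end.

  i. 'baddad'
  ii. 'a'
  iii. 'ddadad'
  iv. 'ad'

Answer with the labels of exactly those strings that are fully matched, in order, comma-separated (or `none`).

i. 'baddad' → no match
ii. 'a' → match
iii. 'ddadad' → match
iv. 'ad' → match

ii, iii, iv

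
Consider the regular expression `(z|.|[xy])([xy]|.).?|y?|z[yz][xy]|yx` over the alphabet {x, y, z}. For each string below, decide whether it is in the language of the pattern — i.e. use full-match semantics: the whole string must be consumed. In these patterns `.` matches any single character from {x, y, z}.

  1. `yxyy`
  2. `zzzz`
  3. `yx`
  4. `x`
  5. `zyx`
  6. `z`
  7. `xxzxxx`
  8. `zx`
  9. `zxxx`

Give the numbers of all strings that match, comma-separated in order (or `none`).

1 → no match
2 → no match
3 → match
4 → no match
5 → match
6 → no match
7 → no match
8 → match
9 → no match

3, 5, 8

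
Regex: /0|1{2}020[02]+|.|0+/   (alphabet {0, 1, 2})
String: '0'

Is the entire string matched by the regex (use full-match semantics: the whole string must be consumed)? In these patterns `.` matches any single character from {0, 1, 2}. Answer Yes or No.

Yes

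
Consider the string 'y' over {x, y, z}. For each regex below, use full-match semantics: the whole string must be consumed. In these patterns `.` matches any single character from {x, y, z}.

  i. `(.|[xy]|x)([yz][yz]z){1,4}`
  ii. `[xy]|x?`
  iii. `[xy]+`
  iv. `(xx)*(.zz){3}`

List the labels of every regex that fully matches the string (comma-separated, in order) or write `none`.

ii, iii

i → no match — must end with 'z'
ii → match
iii → match
iv → no match — must end with 'zz'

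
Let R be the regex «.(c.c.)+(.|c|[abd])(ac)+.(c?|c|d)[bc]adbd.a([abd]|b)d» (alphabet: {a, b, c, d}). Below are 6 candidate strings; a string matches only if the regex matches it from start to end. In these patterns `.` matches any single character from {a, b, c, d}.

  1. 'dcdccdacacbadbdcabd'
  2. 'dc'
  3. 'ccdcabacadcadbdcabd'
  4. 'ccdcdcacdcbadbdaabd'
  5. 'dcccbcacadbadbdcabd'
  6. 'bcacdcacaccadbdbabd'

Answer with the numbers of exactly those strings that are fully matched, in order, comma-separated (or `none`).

1 → match
2. 'dc' → no match — must end with 'd'
3 → match
4 → match
5 → match
6 → match

1, 3, 4, 5, 6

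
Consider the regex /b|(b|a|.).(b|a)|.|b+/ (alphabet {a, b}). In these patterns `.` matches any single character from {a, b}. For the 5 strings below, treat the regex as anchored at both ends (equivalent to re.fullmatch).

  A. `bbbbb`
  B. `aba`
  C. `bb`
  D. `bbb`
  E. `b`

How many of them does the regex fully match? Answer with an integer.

A → match
B → match
C → match
D → match
E → match
Total matched: 5

5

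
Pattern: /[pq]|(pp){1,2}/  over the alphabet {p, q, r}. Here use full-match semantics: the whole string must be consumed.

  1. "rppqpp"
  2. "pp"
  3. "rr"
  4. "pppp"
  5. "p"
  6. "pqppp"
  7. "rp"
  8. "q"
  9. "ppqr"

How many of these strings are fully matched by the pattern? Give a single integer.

4

1 → no match
2 → match
3 → no match
4 → match
5 → match
6 → no match
7 → no match
8 → match
9 → no match
Total matched: 4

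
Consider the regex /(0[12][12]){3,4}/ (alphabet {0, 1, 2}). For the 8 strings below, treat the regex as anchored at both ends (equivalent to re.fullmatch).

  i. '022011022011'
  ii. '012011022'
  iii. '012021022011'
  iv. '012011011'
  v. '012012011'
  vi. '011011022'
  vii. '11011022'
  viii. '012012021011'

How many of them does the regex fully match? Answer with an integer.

7

i → match
ii → match
iii → match
iv → match
v → match
vi → match
vii → no match — must start with '0'
viii → match
Total matched: 7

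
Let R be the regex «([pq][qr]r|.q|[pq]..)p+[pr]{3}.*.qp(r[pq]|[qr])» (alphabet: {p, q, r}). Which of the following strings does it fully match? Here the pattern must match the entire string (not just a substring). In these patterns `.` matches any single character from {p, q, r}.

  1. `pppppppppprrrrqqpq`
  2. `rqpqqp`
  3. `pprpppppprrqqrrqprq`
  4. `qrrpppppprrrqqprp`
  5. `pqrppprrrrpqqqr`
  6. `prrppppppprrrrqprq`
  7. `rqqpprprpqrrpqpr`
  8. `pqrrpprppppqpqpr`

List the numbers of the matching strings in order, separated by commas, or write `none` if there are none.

1 → match
2 → no match
3 → match
4 → match
5 → no match
6 → match
7 → no match
8 → no match

1, 3, 4, 6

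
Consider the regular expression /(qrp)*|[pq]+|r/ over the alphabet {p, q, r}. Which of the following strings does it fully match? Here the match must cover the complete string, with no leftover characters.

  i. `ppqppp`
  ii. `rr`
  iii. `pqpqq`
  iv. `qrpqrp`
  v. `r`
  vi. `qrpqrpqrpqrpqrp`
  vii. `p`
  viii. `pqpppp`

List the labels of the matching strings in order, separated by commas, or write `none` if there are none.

i → match
ii → no match
iii → match
iv → match
v → match
vi → match
vii → match
viii → match

i, iii, iv, v, vi, vii, viii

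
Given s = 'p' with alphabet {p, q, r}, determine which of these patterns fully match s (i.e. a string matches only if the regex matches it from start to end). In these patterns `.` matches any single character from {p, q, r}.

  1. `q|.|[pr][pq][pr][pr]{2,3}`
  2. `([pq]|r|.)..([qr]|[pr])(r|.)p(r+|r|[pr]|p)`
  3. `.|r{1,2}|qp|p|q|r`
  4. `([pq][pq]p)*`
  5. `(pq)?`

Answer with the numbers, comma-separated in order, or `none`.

1, 3

1 → match
2 → no match
3 → match
4 → no match
5 → no match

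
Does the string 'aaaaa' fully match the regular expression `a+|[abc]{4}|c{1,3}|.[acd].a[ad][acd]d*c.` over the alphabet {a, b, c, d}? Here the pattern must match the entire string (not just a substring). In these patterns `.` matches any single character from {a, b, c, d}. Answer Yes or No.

Yes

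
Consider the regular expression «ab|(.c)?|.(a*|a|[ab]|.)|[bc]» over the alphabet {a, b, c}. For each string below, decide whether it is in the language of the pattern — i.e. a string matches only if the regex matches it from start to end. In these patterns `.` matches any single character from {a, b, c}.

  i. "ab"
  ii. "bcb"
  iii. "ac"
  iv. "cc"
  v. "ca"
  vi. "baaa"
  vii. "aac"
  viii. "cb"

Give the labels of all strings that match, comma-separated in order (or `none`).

i. "ab" → match
ii. "bcb" → no match
iii. "ac" → match
iv. "cc" → match
v. "ca" → match
vi. "baaa" → match
vii. "aac" → no match
viii. "cb" → match

i, iii, iv, v, vi, viii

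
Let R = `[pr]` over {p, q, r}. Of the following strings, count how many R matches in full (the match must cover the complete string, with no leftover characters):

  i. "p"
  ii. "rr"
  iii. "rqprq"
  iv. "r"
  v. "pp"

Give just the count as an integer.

2

i → match
ii → no match
iii → no match
iv → match
v → no match
Total matched: 2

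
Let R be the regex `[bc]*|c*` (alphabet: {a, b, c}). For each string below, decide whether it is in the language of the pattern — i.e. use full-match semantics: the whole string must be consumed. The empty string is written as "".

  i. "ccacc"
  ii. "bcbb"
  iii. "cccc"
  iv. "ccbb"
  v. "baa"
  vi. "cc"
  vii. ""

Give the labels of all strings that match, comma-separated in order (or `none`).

i. "ccacc" → no match
ii. "bcbb" → match
iii. "cccc" → match
iv. "ccbb" → match
v. "baa" → no match
vi. "cc" → match
vii. "" → match

ii, iii, iv, vi, vii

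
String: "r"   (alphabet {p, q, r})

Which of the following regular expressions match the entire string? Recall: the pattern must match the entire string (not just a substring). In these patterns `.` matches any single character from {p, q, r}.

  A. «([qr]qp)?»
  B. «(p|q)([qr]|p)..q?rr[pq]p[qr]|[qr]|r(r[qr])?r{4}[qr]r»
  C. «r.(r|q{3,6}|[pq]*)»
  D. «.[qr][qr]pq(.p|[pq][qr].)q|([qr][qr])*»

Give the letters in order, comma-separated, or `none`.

B

A → no match
B → match
C → no match
D → no match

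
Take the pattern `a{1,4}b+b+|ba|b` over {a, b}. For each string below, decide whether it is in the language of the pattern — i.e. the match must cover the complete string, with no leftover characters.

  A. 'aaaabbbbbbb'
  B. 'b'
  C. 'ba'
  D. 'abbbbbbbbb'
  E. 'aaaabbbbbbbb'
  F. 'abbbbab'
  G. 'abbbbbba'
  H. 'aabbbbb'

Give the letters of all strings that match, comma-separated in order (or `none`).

A, B, C, D, E, H

A → match
B → match
C → match
D → match
E → match
F → no match
G → no match
H → match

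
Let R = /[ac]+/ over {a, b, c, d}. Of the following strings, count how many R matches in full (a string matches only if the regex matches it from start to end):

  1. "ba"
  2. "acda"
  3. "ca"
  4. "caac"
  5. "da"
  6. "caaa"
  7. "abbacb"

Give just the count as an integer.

3

1 → no match
2 → no match
3 → match
4 → match
5 → no match
6 → match
7 → no match
Total matched: 3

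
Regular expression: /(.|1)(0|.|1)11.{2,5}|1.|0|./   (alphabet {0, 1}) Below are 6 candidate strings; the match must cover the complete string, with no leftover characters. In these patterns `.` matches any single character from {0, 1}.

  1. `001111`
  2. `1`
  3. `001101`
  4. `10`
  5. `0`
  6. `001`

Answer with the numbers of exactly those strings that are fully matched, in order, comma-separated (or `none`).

1. `001111` → match
2. `1` → match
3. `001101` → match
4. `10` → match
5. `0` → match
6. `001` → no match

1, 2, 3, 4, 5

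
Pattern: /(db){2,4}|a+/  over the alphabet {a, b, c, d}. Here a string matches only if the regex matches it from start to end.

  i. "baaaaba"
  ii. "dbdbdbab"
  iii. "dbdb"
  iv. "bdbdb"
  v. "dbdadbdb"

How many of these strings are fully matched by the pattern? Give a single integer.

1

i → no match
ii → no match
iii → match
iv → no match
v → no match
Total matched: 1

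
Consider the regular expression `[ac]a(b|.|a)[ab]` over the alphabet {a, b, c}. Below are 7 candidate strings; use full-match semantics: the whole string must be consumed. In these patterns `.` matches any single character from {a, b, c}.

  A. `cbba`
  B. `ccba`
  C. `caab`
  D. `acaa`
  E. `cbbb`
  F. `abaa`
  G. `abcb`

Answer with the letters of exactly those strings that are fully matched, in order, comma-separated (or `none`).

C

A → no match
B → no match
C → match
D → no match
E → no match
F → no match
G → no match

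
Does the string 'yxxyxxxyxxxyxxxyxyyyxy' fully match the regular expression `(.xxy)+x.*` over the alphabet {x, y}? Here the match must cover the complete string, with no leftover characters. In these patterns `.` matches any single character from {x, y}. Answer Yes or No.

Yes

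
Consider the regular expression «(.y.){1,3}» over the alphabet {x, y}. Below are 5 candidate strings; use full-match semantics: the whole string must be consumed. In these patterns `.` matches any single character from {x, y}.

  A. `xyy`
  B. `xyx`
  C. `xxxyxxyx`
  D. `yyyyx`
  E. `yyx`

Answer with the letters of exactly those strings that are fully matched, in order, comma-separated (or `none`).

A → match
B → match
C → no match
D → no match
E → match

A, B, E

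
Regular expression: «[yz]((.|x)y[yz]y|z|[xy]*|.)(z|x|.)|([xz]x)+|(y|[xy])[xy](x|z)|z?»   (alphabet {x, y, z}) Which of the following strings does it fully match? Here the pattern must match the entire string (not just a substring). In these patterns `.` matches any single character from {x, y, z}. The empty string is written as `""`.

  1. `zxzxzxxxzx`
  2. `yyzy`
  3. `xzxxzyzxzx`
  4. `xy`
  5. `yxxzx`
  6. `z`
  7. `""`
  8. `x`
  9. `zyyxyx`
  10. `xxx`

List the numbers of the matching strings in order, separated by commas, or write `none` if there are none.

1, 6, 7, 9, 10

1. `zxzxzxxxzx` → match
2. `yyzy` → no match
3. `xzxxzyzxzx` → no match
4. `xy` → no match
5. `yxxzx` → no match
6. `z` → match
7. `""` → match
8. `x` → no match
9. `zyyxyx` → match
10. `xxx` → match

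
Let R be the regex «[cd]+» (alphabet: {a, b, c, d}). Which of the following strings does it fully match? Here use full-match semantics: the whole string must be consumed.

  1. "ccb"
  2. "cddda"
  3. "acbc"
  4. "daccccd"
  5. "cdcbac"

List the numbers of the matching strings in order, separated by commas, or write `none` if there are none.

none

1 → no match
2 → no match
3 → no match
4 → no match
5 → no match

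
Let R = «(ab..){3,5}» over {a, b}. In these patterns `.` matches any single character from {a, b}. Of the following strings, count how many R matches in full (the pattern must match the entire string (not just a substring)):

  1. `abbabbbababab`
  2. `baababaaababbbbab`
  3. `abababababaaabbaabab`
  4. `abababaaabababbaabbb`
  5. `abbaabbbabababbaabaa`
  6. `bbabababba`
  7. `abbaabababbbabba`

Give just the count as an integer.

4

1 → no match
2 → no match — must start with `ab`
3 → match
4 → match
5 → match
6 → no match — must start with `ab`
7 → match
Total matched: 4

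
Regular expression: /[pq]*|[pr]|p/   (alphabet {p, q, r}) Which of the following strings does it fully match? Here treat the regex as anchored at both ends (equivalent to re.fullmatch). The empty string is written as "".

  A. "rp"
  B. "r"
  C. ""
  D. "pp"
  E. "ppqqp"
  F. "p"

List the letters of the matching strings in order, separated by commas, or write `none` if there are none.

B, C, D, E, F

A. "rp" → no match
B. "r" → match
C. "" → match
D. "pp" → match
E. "ppqqp" → match
F. "p" → match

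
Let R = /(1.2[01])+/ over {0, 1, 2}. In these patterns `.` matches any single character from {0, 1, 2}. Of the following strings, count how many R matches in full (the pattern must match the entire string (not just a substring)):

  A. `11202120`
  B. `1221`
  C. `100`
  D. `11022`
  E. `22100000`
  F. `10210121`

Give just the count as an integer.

1

A → no match
B → match
C → no match
D → no match
E → no match — must start with `1`
F → no match
Total matched: 1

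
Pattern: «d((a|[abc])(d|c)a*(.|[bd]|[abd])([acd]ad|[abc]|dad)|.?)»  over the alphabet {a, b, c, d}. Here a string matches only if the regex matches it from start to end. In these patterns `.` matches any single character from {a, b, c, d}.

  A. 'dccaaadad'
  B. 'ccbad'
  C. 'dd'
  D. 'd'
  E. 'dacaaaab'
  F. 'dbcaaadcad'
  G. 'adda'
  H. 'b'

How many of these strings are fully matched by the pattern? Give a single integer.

5

A. 'dccaaadad' → match
B. 'ccbad' → no match — must start with 'd'
C. 'dd' → match
D. 'd' → match
E. 'dacaaaab' → match
F. 'dbcaaadcad' → match
G. 'adda' → no match — must start with 'd'
H. 'b' → no match — must start with 'd'
Total matched: 5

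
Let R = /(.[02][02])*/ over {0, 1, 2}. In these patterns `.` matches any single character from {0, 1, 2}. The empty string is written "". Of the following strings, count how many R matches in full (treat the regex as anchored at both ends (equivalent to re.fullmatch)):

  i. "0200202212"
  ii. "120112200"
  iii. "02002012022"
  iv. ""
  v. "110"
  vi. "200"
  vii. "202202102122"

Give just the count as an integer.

i → no match
ii → no match
iii → no match
iv → match
v → no match
vi → match
vii → match
Total matched: 3

3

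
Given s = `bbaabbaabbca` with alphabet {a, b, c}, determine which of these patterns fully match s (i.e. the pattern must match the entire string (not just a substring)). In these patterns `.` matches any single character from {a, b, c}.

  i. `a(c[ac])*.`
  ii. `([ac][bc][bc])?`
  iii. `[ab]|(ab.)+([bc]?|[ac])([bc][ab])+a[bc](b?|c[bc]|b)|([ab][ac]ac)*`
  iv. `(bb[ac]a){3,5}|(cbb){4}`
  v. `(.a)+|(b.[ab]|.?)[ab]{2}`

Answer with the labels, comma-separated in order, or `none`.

i → no match — must start with `a`
ii → no match
iii → no match
iv → match
v → no match

iv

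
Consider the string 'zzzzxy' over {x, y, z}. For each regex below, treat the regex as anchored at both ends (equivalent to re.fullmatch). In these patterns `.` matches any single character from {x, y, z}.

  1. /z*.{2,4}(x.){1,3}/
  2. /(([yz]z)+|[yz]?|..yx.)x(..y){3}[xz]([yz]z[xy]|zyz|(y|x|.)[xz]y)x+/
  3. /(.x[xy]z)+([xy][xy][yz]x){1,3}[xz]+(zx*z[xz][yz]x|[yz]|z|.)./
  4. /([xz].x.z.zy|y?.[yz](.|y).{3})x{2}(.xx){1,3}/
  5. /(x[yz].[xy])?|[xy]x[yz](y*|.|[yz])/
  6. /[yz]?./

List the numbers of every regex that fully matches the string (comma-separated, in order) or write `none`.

1 → match
2 → no match — must end with 'x'
3 → no match
4 → no match — must end with 'xx'
5 → no match
6 → no match

1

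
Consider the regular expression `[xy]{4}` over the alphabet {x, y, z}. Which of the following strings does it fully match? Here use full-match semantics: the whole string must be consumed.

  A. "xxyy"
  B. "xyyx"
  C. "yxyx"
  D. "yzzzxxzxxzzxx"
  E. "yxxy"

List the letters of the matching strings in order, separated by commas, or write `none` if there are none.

A → match
B → match
C → match
D → no match
E → match

A, B, C, E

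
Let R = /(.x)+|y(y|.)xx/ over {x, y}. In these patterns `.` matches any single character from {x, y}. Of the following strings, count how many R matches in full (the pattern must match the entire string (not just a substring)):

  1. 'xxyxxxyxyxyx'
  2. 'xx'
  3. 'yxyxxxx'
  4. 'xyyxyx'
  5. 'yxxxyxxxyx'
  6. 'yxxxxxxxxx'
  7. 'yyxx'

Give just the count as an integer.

1. 'xxyxxxyxyxyx' → match
2. 'xx' → match
3. 'yxyxxxx' → no match
4. 'xyyxyx' → no match
5. 'yxxxyxxxyx' → match
6. 'yxxxxxxxxx' → match
7. 'yyxx' → match
Total matched: 5

5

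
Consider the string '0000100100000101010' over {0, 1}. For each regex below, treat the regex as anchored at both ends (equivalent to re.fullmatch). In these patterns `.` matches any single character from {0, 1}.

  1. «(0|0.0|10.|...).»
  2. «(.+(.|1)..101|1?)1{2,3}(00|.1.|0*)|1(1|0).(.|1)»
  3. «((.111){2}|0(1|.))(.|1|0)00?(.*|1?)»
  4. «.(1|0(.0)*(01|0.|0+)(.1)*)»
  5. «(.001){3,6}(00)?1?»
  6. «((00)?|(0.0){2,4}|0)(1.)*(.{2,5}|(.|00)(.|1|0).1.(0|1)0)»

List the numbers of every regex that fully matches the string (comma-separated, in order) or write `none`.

1 → no match
2 → no match
3 → match
4 → no match
5 → no match
6 → match

3, 6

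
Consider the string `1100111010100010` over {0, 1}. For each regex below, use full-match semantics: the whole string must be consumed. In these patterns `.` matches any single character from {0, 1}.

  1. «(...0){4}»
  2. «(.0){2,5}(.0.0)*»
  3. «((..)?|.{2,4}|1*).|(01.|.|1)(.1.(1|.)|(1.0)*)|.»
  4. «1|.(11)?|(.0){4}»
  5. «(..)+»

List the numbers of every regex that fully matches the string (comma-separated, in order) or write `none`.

1 → match
2 → no match
3 → no match
4 → no match
5 → match

1, 5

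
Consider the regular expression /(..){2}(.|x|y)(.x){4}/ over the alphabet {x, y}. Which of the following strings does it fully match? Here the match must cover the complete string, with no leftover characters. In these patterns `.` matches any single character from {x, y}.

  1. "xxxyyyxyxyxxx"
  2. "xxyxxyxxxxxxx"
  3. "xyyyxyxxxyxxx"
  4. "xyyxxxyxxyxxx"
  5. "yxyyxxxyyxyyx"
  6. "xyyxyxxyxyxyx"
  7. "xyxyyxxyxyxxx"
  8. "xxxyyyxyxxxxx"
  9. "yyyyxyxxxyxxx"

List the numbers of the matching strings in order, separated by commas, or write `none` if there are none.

1 → match
2 → match
3 → match
4 → no match
5 → no match
6 → match
7 → match
8 → match
9 → match

1, 2, 3, 6, 7, 8, 9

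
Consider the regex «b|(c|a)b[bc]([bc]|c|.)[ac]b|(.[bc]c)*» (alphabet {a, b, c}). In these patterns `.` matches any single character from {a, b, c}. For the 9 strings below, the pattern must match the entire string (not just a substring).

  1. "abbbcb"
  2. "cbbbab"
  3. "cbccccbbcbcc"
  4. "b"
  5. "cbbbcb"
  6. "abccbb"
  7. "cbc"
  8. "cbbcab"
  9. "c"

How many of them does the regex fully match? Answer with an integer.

1 → match
2 → match
3 → match
4 → match
5 → match
6 → no match
7 → match
8 → match
9 → no match
Total matched: 7

7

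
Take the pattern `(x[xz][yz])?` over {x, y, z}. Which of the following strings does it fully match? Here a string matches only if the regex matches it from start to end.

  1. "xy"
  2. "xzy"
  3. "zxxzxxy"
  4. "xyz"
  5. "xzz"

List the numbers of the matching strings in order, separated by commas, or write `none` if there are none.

1 → no match
2 → match
3 → no match
4 → no match
5 → match

2, 5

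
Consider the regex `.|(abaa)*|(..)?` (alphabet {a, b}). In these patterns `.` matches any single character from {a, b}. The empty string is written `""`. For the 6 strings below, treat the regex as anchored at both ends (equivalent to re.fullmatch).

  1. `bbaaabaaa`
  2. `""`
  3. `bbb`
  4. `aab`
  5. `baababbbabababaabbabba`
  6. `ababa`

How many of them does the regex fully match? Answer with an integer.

1 → no match
2 → match
3 → no match
4 → no match
5 → no match
6 → no match
Total matched: 1

1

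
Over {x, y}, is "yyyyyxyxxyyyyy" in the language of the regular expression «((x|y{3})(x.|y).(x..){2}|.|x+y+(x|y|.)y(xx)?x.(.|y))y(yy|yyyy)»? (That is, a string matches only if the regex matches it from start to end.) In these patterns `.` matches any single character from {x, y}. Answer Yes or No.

Yes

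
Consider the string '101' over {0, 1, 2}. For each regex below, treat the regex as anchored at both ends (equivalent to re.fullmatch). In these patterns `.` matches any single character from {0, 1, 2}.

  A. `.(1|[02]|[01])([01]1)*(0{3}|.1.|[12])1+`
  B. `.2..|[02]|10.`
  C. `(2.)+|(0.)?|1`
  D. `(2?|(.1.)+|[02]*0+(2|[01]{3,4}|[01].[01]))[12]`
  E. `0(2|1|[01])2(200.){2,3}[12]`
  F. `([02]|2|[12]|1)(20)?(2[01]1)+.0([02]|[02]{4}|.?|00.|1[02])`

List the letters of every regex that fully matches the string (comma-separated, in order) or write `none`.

B

A → no match
B → match
C → no match
D → no match
E → no match — must start with '0'
F → no match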